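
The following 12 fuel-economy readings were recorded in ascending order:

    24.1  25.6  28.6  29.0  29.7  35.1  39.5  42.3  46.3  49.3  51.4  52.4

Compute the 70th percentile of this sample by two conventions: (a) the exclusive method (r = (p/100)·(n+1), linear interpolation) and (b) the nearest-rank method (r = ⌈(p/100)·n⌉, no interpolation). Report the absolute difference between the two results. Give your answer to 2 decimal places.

n = 12.
(a) r = 9.1; between ranks 9 (46.3) and 10 (49.3): 46.6.
(b) the nearest-rank method: rank 9 → 46.3.
|46.6 − 46.3| = 0.3.

0.30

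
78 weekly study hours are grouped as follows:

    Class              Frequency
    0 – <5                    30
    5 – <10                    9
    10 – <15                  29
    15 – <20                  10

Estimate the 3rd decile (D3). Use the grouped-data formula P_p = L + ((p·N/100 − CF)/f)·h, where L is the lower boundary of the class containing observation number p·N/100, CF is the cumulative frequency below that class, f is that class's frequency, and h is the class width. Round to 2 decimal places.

3.90

N = 78; target position k = 30/100 · 78 = 23.4.
Cumulative frequencies: 30, 39, 68, 78.
Observation 23.4 falls in the class 0 – <5.
L = 0, CF = 0, f = 30, h = 5.
P30 = 0 + ((23.4 − 0)/30)·5 = 0 + 3.9 = 3.9.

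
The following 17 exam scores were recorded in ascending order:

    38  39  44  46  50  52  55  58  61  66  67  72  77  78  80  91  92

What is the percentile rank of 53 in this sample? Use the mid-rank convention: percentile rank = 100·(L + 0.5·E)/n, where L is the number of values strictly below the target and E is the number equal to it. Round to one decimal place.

Count below 53: L = 6; count equal: E = 0; n = 17.
Percentile rank = 100·(6 + 0.5·0)/17 = 100·6/17 = 35.29.

35.3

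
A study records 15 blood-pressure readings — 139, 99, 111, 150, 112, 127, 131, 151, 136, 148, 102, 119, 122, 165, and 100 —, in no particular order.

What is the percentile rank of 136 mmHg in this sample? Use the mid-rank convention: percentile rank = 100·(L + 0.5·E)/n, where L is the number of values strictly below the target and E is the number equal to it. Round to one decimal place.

63.3

Sorted: 99, 100, 102, 111, 112, 119, 122, 127, 131, 136, 139, 148, 150, 151, 165.
Count below 136: L = 9; count equal: E = 1; n = 15.
Percentile rank = 100·(9 + 0.5·1)/15 = 100·9.5/15 = 63.33.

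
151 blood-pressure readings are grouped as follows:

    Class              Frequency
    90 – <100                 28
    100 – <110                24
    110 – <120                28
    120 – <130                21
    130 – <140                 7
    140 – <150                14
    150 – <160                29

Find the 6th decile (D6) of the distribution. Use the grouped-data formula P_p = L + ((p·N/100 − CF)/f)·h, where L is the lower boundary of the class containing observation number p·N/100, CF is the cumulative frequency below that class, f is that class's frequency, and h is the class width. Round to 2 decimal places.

N = 151; target position k = 60/100 · 151 = 90.6.
Cumulative frequencies: 28, 52, 80, 101, 108, 122, 151.
Observation 90.6 falls in the class 120 – <130.
L = 120, CF = 80, f = 21, h = 10.
P60 = 120 + ((90.6 − 80)/21)·10 = 120 + 5.04762 = 125.048.

125.05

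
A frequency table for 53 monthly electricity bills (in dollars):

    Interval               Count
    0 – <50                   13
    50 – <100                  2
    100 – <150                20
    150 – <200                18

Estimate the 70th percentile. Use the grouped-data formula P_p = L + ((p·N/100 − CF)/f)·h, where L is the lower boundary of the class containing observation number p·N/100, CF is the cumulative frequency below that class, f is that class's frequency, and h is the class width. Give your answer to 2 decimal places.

155.83

N = 53; target position k = 70/100 · 53 = 37.1.
Cumulative frequencies: 13, 15, 35, 53.
Observation 37.1 falls in the class 150 – <200.
L = 150, CF = 35, f = 18, h = 50.
P70 = 150 + ((37.1 − 35)/18)·50 = 150 + 5.83333 = 155.833.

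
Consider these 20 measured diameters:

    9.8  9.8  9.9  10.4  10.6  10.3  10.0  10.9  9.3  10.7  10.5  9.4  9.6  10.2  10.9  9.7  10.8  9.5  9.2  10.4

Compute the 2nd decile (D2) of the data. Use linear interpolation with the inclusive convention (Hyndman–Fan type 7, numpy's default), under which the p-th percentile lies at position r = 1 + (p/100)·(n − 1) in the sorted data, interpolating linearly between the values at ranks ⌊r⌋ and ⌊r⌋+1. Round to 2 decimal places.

Sorted: 9.2, 9.3, 9.4, 9.5, 9.6, 9.7, 9.8, 9.8, 9.9, 10.0, 10.2, 10.3, 10.4, 10.4, 10.5, 10.6, 10.7, 10.8, 10.9, 10.9.
n = 20.
r = 1 + (20/100)·(20 − 1) = 1 + 3.8 = 4.8.
Rank 4 is 9.5 and rank 5 is 9.6.
Interpolate: 9.5 + 0.8·(9.6 − 9.5) = 9.5 + 0.8·0.1 = 9.58.

9.58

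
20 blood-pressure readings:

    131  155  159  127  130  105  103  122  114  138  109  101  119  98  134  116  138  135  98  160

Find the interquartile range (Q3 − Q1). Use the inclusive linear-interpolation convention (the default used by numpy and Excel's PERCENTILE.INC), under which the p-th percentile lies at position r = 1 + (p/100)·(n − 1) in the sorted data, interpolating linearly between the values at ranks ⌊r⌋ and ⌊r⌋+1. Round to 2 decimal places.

27.75

Sorted: 98, 98, 101, 103, 105, 109, 114, 116, 119, 122, 127, 130, 131, 134, 135, 138, 138, 155, 159, 160.
n = 20.
P25: r = 5.75; ranks 5–6 are 105, 109; interpolating gives 108.
P75: r = 15.25; ranks 15–16 are 135, 138; interpolating gives 135.75.
Difference: 135.75 − 108 = 27.75.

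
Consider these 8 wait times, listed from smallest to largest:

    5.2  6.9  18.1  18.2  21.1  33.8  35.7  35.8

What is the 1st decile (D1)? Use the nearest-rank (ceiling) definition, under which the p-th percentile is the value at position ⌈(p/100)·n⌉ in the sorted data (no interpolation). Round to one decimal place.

n = 8.
Position = ⌈10/100 · 8⌉ = ⌈0.8⌉ = 1.
The value at rank 1 is 5.2.

5.2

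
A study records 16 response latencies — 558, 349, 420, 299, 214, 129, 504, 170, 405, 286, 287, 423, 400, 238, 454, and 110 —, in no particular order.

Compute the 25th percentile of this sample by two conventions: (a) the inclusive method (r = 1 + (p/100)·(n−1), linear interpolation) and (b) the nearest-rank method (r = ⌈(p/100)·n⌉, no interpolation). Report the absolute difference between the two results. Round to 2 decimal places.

18.00

Sorted: 110, 129, 170, 214, 238, 286, 287, 299, 349, 400, 405, 420, 423, 454, 504, 558.
n = 16.
(a) r = 4.75; between ranks 4 (214) and 5 (238): 232.
(b) the nearest-rank method: rank 4 → 214.
|232 − 214| = 18.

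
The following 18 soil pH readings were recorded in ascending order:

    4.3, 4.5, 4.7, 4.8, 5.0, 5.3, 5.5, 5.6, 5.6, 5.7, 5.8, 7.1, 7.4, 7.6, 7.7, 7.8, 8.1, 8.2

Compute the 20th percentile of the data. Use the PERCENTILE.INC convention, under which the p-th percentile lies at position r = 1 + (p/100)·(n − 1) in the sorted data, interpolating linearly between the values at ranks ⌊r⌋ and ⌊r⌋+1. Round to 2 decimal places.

4.88

n = 18.
r = 1 + (20/100)·(18 − 1) = 1 + 3.4 = 4.4.
Rank 4 is 4.8 and rank 5 is 5.0.
Interpolate: 4.8 + 0.4·(5.0 − 4.8) = 4.8 + 0.4·0.2 = 4.88.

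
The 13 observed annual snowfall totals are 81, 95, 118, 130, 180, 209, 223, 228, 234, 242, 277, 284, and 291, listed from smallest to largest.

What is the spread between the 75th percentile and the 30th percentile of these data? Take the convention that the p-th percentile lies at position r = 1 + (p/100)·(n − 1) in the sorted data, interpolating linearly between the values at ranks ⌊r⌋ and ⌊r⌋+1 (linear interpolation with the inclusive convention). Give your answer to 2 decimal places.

82.00

n = 13.
P30: r = 4.6; ranks 4–5 are 130, 180; interpolating gives 160.
P75: r = 10 (integer) → 242.
Difference: 242 − 160 = 82.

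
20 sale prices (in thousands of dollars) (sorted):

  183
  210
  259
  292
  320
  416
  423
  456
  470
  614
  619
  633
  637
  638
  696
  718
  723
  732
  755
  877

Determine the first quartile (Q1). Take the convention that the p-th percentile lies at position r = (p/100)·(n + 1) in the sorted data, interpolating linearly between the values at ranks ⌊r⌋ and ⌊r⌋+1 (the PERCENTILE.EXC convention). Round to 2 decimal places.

n = 20.
r = (25/100)·(20 + 1) = 5.25.
Rank 5 is 320 and rank 6 is 416.
Interpolate: 320 + 0.25·(416 − 320) = 320 + 0.25·96 = 344.

344.00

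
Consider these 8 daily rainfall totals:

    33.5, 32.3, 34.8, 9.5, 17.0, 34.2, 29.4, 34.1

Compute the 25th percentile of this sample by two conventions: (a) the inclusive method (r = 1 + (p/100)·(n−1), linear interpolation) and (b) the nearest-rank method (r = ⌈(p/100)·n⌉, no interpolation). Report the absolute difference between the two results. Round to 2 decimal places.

9.30

Sorted: 9.5, 17.0, 29.4, 32.3, 33.5, 34.1, 34.2, 34.8.
n = 8.
(a) r = 2.75; between ranks 2 (17.0) and 3 (29.4): 26.3.
(b) the nearest-rank method: rank 2 → 17.
|26.3 − 17| = 9.3.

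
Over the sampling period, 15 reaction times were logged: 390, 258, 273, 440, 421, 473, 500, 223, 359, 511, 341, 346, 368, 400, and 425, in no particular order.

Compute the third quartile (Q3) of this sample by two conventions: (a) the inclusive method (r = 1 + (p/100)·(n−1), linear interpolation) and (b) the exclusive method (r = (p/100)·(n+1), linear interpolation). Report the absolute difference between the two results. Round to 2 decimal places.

7.50

Sorted: 223, 258, 273, 341, 346, 359, 368, 390, 400, 421, 425, 440, 473, 500, 511.
n = 15.
(a) r = 11.5; between ranks 11 (425) and 12 (440): 432.5.
(b) r = 12 → value at rank 12 = 440.
|432.5 − 440| = 7.5.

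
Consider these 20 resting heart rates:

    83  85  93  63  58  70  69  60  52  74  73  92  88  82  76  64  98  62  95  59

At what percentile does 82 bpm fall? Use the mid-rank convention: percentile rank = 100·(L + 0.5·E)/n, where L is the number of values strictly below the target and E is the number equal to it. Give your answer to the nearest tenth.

62.5

Sorted: 52, 58, 59, 60, 62, 63, 64, 69, 70, 73, 74, 76, 82, 83, 85, 88, 92, 93, 95, 98.
Count below 82: L = 12; count equal: E = 1; n = 20.
Percentile rank = 100·(12 + 0.5·1)/20 = 100·12.5/20 = 62.5.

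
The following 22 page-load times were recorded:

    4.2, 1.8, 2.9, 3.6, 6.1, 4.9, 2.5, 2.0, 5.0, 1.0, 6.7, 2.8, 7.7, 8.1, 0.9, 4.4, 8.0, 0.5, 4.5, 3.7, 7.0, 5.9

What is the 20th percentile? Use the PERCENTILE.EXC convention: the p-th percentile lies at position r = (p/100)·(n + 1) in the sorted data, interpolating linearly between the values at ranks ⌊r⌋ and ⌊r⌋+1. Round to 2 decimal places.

1.92

Sorted: 0.5, 0.9, 1.0, 1.8, 2.0, 2.5, 2.8, 2.9, 3.6, 3.7, 4.2, 4.4, 4.5, 4.9, 5.0, 5.9, 6.1, 6.7, 7.0, 7.7, 8.0, 8.1.
n = 22.
r = (20/100)·(22 + 1) = 4.6.
Rank 4 is 1.8 and rank 5 is 2.0.
Interpolate: 1.8 + 0.6·(2.0 − 1.8) = 1.8 + 0.6·0.2 = 1.92.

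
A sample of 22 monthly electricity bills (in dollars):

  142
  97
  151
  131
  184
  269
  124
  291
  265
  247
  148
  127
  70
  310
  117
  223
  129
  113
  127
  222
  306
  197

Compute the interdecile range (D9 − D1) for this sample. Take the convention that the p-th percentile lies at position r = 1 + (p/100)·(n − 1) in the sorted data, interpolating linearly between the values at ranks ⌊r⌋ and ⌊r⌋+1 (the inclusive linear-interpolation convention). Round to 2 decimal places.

175.40

Sorted: 70, 97, 113, 117, 124, 127, 127, 129, 131, 142, 148, 151, 184, 197, 222, 223, 247, 265, 269, 291, 306, 310.
n = 22.
P10: r = 3.1; ranks 3–4 are 113, 117; interpolating gives 113.4.
P90: r = 19.9; ranks 19–20 are 269, 291; interpolating gives 288.8.
Difference: 288.8 − 113.4 = 175.4.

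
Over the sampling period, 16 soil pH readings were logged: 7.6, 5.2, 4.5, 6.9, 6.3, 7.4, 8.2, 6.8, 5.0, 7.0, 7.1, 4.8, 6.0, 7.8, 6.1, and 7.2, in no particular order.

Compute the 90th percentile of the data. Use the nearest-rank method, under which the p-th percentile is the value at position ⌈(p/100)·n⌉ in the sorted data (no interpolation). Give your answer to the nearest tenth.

Sorted: 4.5, 4.8, 5.0, 5.2, 6.0, 6.1, 6.3, 6.8, 6.9, 7.0, 7.1, 7.2, 7.4, 7.6, 7.8, 8.2.
n = 16.
Position = ⌈90/100 · 16⌉ = ⌈14.4⌉ = 15.
The value at rank 15 is 7.8.

7.8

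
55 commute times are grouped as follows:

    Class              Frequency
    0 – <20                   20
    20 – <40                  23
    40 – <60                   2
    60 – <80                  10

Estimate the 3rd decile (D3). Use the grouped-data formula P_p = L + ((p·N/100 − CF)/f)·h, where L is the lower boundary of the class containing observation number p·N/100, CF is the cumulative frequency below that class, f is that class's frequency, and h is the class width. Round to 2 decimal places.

N = 55; target position k = 30/100 · 55 = 16.5.
Cumulative frequencies: 20, 43, 45, 55.
Observation 16.5 falls in the class 0 – <20.
L = 0, CF = 0, f = 20, h = 20.
P30 = 0 + ((16.5 − 0)/20)·20 = 0 + 16.5 = 16.5.

16.50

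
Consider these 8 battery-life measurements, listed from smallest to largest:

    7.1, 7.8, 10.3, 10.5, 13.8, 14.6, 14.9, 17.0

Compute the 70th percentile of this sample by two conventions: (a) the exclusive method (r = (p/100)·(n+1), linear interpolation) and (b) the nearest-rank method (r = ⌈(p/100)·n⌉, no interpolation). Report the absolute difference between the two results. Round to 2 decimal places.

0.09

n = 8.
(a) r = 6.3; between ranks 6 (14.6) and 7 (14.9): 14.69.
(b) the nearest-rank method: rank 6 → 14.6.
|14.69 − 14.6| = 0.09.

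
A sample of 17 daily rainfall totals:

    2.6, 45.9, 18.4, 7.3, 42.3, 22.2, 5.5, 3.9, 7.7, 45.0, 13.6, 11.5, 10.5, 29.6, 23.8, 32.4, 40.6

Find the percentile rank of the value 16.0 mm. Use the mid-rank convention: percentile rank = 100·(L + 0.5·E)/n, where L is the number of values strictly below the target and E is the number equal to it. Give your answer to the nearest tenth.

Sorted: 2.6, 3.9, 5.5, 7.3, 7.7, 10.5, 11.5, 13.6, 18.4, 22.2, 23.8, 29.6, 32.4, 40.6, 42.3, 45.0, 45.9.
Count below 16.0: L = 8; count equal: E = 0; n = 17.
Percentile rank = 100·(8 + 0.5·0)/17 = 100·8/17 = 47.06.

47.1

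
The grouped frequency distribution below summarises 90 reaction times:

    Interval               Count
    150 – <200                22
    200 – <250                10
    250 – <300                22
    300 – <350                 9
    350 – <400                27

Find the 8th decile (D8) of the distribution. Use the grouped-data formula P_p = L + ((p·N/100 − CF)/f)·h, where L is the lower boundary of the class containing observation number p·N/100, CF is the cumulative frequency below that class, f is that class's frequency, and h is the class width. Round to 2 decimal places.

N = 90; target position k = 80/100 · 90 = 72.
Cumulative frequencies: 22, 32, 54, 63, 90.
Observation 72 falls in the class 350 – <400.
L = 350, CF = 63, f = 27, h = 50.
P80 = 350 + ((72 − 63)/27)·50 = 350 + 16.6667 = 366.667.

366.67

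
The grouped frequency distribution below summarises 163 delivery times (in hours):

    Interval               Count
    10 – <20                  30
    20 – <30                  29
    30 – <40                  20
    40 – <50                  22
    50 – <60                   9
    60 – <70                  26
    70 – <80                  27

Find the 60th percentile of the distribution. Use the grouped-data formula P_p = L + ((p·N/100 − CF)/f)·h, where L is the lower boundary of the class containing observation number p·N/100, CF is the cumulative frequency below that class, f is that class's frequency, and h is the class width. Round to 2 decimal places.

48.55

N = 163; target position k = 60/100 · 163 = 97.8.
Cumulative frequencies: 30, 59, 79, 101, 110, 136, 163.
Observation 97.8 falls in the class 40 – <50.
L = 40, CF = 79, f = 22, h = 10.
P60 = 40 + ((97.8 − 79)/22)·10 = 40 + 8.54545 = 48.5455.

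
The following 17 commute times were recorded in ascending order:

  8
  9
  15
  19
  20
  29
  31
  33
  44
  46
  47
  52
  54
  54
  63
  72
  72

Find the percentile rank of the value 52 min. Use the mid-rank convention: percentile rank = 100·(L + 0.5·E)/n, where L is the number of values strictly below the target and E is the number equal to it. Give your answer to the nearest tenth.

Count below 52: L = 11; count equal: E = 1; n = 17.
Percentile rank = 100·(11 + 0.5·1)/17 = 100·11.5/17 = 67.65.

67.6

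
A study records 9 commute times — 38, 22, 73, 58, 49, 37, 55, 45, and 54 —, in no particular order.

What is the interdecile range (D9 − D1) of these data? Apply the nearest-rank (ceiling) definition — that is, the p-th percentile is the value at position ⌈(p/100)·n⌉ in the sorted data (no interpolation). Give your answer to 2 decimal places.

Sorted: 22, 37, 38, 45, 49, 54, 55, 58, 73.
n = 9.
P10: rank ⌈10/100·9⌉ = 1 → 22.
P90: rank ⌈90/100·9⌉ = 9 → 73.
Difference: 73 − 22 = 51.

51.00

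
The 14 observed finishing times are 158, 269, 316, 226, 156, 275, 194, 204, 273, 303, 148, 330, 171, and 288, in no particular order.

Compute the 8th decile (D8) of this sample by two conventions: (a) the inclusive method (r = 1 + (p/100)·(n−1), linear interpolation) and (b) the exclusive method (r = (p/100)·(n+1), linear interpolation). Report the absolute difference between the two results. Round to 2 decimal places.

Sorted: 148, 156, 158, 171, 194, 204, 226, 269, 273, 275, 288, 303, 316, 330.
n = 14.
(a) r = 11.4; between ranks 11 (288) and 12 (303): 294.
(b) r = 12 → value at rank 12 = 303.
|294 − 303| = 9.

9.00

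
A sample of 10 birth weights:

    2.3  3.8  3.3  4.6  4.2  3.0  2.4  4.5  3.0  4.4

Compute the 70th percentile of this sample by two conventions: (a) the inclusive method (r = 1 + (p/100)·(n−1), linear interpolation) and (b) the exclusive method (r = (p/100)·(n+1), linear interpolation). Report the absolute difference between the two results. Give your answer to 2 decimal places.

Sorted: 2.3, 2.4, 3.0, 3.0, 3.3, 3.8, 4.2, 4.4, 4.5, 4.6.
n = 10.
(a) r = 7.3; between ranks 7 (4.2) and 8 (4.4): 4.26.
(b) r = 7.7; between ranks 7 (4.2) and 8 (4.4): 4.34.
|4.26 − 4.34| = 0.08.

0.08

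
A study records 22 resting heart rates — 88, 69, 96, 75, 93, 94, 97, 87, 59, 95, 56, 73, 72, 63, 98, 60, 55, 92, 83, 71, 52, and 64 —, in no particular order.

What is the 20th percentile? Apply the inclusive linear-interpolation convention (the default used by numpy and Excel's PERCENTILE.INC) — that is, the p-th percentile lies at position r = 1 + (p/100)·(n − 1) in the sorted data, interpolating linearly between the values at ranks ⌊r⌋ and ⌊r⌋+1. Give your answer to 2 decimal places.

Sorted: 52, 55, 56, 59, 60, 63, 64, 69, 71, 72, 73, 75, 83, 87, 88, 92, 93, 94, 95, 96, 97, 98.
n = 22.
r = 1 + (20/100)·(22 − 1) = 1 + 4.2 = 5.2.
Rank 5 is 60 and rank 6 is 63.
Interpolate: 60 + 0.2·(63 − 60) = 60 + 0.2·3 = 60.6.

60.60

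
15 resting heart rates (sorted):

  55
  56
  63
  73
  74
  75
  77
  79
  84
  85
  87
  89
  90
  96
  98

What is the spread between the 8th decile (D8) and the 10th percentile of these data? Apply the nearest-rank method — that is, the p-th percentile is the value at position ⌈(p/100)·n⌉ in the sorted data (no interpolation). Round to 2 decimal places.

n = 15.
P10: rank ⌈10/100·15⌉ = 2 → 56.
P80: rank ⌈80/100·15⌉ = 12 → 89.
Difference: 89 − 56 = 33.

33.00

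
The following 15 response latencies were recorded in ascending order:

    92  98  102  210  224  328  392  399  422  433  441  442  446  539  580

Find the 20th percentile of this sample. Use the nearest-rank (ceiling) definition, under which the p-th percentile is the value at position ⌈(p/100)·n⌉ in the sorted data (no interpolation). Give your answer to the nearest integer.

102

n = 15.
Position = ⌈20/100 · 15⌉ = ⌈3⌉ = 3.
The value at rank 3 is 102.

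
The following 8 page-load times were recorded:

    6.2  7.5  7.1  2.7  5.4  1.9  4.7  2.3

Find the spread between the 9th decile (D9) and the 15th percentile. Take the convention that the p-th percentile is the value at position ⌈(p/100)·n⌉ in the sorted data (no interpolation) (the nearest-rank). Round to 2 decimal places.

5.20

Sorted: 1.9, 2.3, 2.7, 4.7, 5.4, 6.2, 7.1, 7.5.
n = 8.
P15: rank ⌈15/100·8⌉ = 2 → 2.3.
P90: rank ⌈90/100·8⌉ = 8 → 7.5.
Difference: 7.5 − 2.3 = 5.2.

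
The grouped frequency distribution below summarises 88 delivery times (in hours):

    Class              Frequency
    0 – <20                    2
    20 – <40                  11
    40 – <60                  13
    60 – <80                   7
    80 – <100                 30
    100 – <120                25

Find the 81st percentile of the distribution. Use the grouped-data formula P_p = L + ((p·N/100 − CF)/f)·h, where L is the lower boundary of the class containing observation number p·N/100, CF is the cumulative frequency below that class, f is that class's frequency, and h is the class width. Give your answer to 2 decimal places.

106.62

N = 88; target position k = 81/100 · 88 = 71.28.
Cumulative frequencies: 2, 13, 26, 33, 63, 88.
Observation 71.28 falls in the class 100 – <120.
L = 100, CF = 63, f = 25, h = 20.
P81 = 100 + ((71.28 − 63)/25)·20 = 100 + 6.624 = 106.624.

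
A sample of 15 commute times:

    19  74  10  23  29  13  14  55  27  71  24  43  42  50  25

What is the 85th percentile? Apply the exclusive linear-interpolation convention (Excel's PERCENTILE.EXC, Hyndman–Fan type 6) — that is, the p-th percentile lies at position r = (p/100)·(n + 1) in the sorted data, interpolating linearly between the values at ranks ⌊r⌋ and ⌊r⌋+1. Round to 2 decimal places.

64.60

Sorted: 10, 13, 14, 19, 23, 24, 25, 27, 29, 42, 43, 50, 55, 71, 74.
n = 15.
r = (85/100)·(15 + 1) = 13.6.
Rank 13 is 55 and rank 14 is 71.
Interpolate: 55 + 0.6·(71 − 55) = 55 + 0.6·16 = 64.6.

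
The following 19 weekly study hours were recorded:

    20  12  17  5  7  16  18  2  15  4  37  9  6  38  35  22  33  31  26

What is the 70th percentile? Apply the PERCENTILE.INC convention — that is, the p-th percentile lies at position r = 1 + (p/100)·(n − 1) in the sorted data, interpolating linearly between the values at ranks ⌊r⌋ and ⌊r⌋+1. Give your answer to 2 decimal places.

24.40

Sorted: 2, 4, 5, 6, 7, 9, 12, 15, 16, 17, 18, 20, 22, 26, 31, 33, 35, 37, 38.
n = 19.
r = 1 + (70/100)·(19 − 1) = 1 + 12.6 = 13.6.
Rank 13 is 22 and rank 14 is 26.
Interpolate: 22 + 0.6·(26 − 22) = 22 + 0.6·4 = 24.4.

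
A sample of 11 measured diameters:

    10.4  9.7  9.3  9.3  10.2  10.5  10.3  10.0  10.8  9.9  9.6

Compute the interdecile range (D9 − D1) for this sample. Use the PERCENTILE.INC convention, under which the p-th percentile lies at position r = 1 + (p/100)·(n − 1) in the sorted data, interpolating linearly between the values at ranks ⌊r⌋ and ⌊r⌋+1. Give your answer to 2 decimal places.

1.20

Sorted: 9.3, 9.3, 9.6, 9.7, 9.9, 10.0, 10.2, 10.3, 10.4, 10.5, 10.8.
n = 11.
P10: r = 2 (integer) → 9.3.
P90: r = 10 (integer) → 10.5.
Difference: 10.5 − 9.3 = 1.2.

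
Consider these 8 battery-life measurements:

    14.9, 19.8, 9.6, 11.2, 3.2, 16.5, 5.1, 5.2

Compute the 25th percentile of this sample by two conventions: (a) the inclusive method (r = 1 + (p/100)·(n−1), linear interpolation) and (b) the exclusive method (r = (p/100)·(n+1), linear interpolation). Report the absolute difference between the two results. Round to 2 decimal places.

Sorted: 3.2, 5.1, 5.2, 9.6, 11.2, 14.9, 16.5, 19.8.
n = 8.
(a) r = 2.75; between ranks 2 (5.1) and 3 (5.2): 5.175.
(b) r = 2.25; between ranks 2 (5.1) and 3 (5.2): 5.125.
|5.175 − 5.125| = 0.05.

0.05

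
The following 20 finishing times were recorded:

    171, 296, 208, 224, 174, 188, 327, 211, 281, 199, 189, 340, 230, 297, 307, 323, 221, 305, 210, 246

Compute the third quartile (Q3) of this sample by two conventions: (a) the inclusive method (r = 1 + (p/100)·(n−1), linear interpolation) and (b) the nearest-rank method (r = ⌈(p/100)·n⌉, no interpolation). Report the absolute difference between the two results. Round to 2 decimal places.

2.00

Sorted: 171, 174, 188, 189, 199, 208, 210, 211, 221, 224, 230, 246, 281, 296, 297, 305, 307, 323, 327, 340.
n = 20.
(a) r = 15.25; between ranks 15 (297) and 16 (305): 299.
(b) the nearest-rank method: rank 15 → 297.
|299 − 297| = 2.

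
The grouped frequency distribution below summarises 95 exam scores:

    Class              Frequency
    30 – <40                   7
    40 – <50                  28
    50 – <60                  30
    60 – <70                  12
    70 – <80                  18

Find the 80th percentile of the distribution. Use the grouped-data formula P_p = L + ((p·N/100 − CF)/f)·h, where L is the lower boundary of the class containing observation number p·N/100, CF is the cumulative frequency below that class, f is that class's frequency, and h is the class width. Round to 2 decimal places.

69.17

N = 95; target position k = 80/100 · 95 = 76.
Cumulative frequencies: 7, 35, 65, 77, 95.
Observation 76 falls in the class 60 – <70.
L = 60, CF = 65, f = 12, h = 10.
P80 = 60 + ((76 − 65)/12)·10 = 60 + 9.16667 = 69.1667.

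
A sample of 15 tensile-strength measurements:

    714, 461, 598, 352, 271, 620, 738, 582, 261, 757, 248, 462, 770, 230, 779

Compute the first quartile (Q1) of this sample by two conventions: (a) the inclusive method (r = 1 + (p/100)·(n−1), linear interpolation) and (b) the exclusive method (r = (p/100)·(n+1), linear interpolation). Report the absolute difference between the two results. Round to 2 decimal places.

40.50

Sorted: 230, 248, 261, 271, 352, 461, 462, 582, 598, 620, 714, 738, 757, 770, 779.
n = 15.
(a) r = 4.5; between ranks 4 (271) and 5 (352): 311.5.
(b) r = 4 → value at rank 4 = 271.
|311.5 − 271| = 40.5.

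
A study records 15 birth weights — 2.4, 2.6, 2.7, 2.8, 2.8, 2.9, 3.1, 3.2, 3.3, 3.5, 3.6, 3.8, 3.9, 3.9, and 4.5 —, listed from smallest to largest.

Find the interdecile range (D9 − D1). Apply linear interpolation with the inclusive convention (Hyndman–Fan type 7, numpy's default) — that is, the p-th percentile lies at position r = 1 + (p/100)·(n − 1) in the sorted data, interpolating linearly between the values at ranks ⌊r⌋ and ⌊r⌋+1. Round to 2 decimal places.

1.26

n = 15.
P10: r = 2.4; ranks 2–3 are 2.6, 2.7; interpolating gives 2.64.
P90: r = 13.6; ranks 13–14 are 3.9, 3.9; interpolating gives 3.9.
Difference: 3.9 − 2.64 = 1.26.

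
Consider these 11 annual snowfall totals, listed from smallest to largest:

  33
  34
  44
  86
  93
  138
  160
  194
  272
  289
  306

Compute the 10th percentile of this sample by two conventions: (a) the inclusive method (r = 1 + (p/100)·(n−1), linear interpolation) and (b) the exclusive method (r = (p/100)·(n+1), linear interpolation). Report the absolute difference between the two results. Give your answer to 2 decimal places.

0.80

n = 11.
(a) r = 2 → value at rank 2 = 34.
(b) r = 1.2; between ranks 1 (33) and 2 (34): 33.2.
|34 − 33.2| = 0.8.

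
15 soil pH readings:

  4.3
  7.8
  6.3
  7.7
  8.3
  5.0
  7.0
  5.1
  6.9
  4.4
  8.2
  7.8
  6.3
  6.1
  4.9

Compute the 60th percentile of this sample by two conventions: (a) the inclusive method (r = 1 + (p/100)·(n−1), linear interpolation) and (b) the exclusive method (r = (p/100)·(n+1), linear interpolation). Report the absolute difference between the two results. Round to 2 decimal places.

Sorted: 4.3, 4.4, 4.9, 5.0, 5.1, 6.1, 6.3, 6.3, 6.9, 7.0, 7.7, 7.8, 7.8, 8.2, 8.3.
n = 15.
(a) r = 9.4; between ranks 9 (6.9) and 10 (7.0): 6.94.
(b) r = 9.6; between ranks 9 (6.9) and 10 (7.0): 6.96.
|6.94 − 6.96| = 0.02.

0.02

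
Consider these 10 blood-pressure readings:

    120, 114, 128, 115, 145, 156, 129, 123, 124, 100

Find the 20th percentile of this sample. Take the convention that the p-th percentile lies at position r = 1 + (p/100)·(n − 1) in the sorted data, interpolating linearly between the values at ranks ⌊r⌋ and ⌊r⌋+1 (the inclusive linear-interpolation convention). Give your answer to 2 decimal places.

Sorted: 100, 114, 115, 120, 123, 124, 128, 129, 145, 156.
n = 10.
r = 1 + (20/100)·(10 − 1) = 1 + 1.8 = 2.8.
Rank 2 is 114 and rank 3 is 115.
Interpolate: 114 + 0.8·(115 − 114) = 114 + 0.8·1 = 114.8.

114.80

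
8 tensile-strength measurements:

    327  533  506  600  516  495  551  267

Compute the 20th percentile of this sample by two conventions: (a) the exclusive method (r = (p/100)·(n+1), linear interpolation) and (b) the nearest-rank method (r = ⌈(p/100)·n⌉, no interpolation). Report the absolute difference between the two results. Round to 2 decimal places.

Sorted: 267, 327, 495, 506, 516, 533, 551, 600.
n = 8.
(a) r = 1.8; between ranks 1 (267) and 2 (327): 315.
(b) the nearest-rank method: rank 2 → 327.
|315 − 327| = 12.

12.00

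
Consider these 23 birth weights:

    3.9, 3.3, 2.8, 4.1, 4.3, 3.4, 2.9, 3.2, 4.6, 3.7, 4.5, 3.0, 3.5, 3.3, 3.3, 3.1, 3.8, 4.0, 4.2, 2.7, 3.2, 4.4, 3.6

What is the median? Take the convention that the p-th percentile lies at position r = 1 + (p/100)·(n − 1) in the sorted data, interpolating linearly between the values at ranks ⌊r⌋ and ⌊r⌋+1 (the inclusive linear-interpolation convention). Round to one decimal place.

3.5

Sorted: 2.7, 2.8, 2.9, 3.0, 3.1, 3.2, 3.2, 3.3, 3.3, 3.3, 3.4, 3.5, 3.6, 3.7, 3.8, 3.9, 4.0, 4.1, 4.2, 4.3, 4.4, 4.5, 4.6.
n = 23.
r = 1 + (50/100)·(23 − 1) = 1 + 11 = 12.
r is an integer, so P50 is the value at rank 12: 3.5.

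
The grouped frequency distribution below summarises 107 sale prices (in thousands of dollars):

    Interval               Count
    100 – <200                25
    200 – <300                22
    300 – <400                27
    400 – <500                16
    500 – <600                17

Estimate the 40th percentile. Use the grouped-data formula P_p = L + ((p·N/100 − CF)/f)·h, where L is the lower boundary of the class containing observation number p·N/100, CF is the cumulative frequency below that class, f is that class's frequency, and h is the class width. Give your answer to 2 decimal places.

280.91

N = 107; target position k = 40/100 · 107 = 42.8.
Cumulative frequencies: 25, 47, 74, 90, 107.
Observation 42.8 falls in the class 200 – <300.
L = 200, CF = 25, f = 22, h = 100.
P40 = 200 + ((42.8 − 25)/22)·100 = 200 + 80.9091 = 280.909.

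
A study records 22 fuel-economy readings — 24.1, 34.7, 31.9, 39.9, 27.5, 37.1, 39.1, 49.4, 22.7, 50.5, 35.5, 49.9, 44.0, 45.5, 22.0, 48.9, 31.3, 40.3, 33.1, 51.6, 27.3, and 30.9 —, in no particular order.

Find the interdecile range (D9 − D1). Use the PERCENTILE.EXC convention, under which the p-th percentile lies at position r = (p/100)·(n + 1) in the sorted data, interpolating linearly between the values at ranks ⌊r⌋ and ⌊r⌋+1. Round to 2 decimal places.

Sorted: 22.0, 22.7, 24.1, 27.3, 27.5, 30.9, 31.3, 31.9, 33.1, 34.7, 35.5, 37.1, 39.1, 39.9, 40.3, 44.0, 45.5, 48.9, 49.4, 49.9, 50.5, 51.6.
n = 22.
P10: r = 2.3; ranks 2–3 are 22.7, 24.1; interpolating gives 23.12.
P90: r = 20.7; ranks 20–21 are 49.9, 50.5; interpolating gives 50.32.
Difference: 50.32 − 23.12 = 27.2.

27.20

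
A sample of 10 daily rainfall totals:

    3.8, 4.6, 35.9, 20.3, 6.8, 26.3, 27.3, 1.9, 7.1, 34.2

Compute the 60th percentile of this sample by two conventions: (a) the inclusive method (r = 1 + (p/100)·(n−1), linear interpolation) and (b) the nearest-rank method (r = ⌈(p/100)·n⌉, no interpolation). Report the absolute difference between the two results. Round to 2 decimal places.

Sorted: 1.9, 3.8, 4.6, 6.8, 7.1, 20.3, 26.3, 27.3, 34.2, 35.9.
n = 10.
(a) r = 6.4; between ranks 6 (20.3) and 7 (26.3): 22.7.
(b) the nearest-rank method: rank 6 → 20.3.
|22.7 − 20.3| = 2.4.

2.40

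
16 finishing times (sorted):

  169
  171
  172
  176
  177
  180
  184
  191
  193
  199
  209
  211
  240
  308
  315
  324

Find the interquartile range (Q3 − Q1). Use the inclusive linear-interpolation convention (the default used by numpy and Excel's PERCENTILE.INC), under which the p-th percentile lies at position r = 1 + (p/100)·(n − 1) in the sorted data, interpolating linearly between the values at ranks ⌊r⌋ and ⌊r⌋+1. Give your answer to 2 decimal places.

n = 16.
P25: r = 4.75; ranks 4–5 are 176, 177; interpolating gives 176.75.
P75: r = 12.25; ranks 12–13 are 211, 240; interpolating gives 218.25.
Difference: 218.25 − 176.75 = 41.5.

41.50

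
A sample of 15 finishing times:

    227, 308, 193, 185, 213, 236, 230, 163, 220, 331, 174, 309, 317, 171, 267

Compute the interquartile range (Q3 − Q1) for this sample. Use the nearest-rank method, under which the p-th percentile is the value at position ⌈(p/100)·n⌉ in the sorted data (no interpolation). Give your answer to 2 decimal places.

123.00

Sorted: 163, 171, 174, 185, 193, 213, 220, 227, 230, 236, 267, 308, 309, 317, 331.
n = 15.
P25: rank ⌈25/100·15⌉ = 4 → 185.
P75: rank ⌈75/100·15⌉ = 12 → 308.
Difference: 308 − 185 = 123.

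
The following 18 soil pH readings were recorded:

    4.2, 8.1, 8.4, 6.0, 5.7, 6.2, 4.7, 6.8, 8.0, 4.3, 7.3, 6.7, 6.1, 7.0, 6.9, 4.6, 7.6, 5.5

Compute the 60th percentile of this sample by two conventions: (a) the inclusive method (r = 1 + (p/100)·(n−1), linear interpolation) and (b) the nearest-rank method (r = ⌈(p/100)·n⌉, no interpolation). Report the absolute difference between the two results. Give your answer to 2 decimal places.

0.02

Sorted: 4.2, 4.3, 4.6, 4.7, 5.5, 5.7, 6.0, 6.1, 6.2, 6.7, 6.8, 6.9, 7.0, 7.3, 7.6, 8.0, 8.1, 8.4.
n = 18.
(a) r = 11.2; between ranks 11 (6.8) and 12 (6.9): 6.82.
(b) the nearest-rank method: rank 11 → 6.8.
|6.82 − 6.8| = 0.02.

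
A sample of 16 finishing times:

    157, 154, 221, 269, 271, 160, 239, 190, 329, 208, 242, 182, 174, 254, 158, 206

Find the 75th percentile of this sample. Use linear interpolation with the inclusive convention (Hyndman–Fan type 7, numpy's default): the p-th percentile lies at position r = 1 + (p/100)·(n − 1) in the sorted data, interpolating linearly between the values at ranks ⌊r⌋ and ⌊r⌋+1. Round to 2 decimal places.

Sorted: 154, 157, 158, 160, 174, 182, 190, 206, 208, 221, 239, 242, 254, 269, 271, 329.
n = 16.
r = 1 + (75/100)·(16 − 1) = 1 + 11.25 = 12.25.
Rank 12 is 242 and rank 13 is 254.
Interpolate: 242 + 0.25·(254 − 242) = 242 + 0.25·12 = 245.

245.00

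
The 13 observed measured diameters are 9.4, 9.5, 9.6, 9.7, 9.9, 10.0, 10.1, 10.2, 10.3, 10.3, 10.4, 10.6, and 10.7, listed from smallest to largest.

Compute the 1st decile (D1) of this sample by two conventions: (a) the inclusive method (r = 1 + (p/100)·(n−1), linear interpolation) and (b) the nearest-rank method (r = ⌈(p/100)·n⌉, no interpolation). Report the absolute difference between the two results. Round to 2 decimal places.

n = 13.
(a) r = 2.2; between ranks 2 (9.5) and 3 (9.6): 9.52.
(b) the nearest-rank method: rank 2 → 9.5.
|9.52 − 9.5| = 0.02.

0.02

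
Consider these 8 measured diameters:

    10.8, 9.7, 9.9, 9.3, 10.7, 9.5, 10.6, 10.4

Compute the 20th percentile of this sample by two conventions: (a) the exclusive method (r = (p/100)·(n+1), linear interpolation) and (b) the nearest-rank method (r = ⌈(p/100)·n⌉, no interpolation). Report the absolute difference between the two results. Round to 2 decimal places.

Sorted: 9.3, 9.5, 9.7, 9.9, 10.4, 10.6, 10.7, 10.8.
n = 8.
(a) r = 1.8; between ranks 1 (9.3) and 2 (9.5): 9.46.
(b) the nearest-rank method: rank 2 → 9.5.
|9.46 − 9.5| = 0.04.

0.04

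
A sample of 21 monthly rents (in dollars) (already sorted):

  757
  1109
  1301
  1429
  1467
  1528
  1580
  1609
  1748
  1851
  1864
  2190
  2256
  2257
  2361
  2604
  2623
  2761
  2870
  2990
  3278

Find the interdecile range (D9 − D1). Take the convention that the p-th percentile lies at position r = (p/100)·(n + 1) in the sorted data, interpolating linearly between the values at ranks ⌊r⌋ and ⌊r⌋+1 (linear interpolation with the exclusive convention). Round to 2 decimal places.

n = 21.
P10: r = 2.2; ranks 2–3 are 1109, 1301; interpolating gives 1147.4.
P90: r = 19.8; ranks 19–20 are 2870, 2990; interpolating gives 2966.
Difference: 2966 − 1147.4 = 1818.6.

1818.60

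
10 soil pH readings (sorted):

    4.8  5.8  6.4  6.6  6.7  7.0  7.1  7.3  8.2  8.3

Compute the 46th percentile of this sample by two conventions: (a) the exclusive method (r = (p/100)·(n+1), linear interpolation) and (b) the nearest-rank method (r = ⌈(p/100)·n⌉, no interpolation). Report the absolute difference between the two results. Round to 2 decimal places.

n = 10.
(a) r = 5.06; between ranks 5 (6.7) and 6 (7.0): 6.718.
(b) the nearest-rank method: rank 5 → 6.7.
|6.718 − 6.7| = 0.018.

0.02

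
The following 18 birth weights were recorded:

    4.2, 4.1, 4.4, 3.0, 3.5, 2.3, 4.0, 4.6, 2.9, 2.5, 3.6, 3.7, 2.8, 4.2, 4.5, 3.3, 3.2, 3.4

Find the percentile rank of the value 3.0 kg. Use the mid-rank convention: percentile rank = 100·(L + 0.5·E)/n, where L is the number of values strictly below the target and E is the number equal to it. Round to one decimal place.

Sorted: 2.3, 2.5, 2.8, 2.9, 3.0, 3.2, 3.3, 3.4, 3.5, 3.6, 3.7, 4.0, 4.1, 4.2, 4.2, 4.4, 4.5, 4.6.
Count below 3.0: L = 4; count equal: E = 1; n = 18.
Percentile rank = 100·(4 + 0.5·1)/18 = 100·4.5/18 = 25.

25.0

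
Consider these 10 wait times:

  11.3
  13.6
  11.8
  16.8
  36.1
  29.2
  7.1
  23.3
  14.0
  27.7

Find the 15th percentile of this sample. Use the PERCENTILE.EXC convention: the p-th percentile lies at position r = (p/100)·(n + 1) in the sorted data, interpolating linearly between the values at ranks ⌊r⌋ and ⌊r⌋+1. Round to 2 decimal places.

9.83

Sorted: 7.1, 11.3, 11.8, 13.6, 14.0, 16.8, 23.3, 27.7, 29.2, 36.1.
n = 10.
r = (15/100)·(10 + 1) = 1.65.
Rank 1 is 7.1 and rank 2 is 11.3.
Interpolate: 7.1 + 0.65·(11.3 − 7.1) = 7.1 + 0.65·4.2 = 9.83.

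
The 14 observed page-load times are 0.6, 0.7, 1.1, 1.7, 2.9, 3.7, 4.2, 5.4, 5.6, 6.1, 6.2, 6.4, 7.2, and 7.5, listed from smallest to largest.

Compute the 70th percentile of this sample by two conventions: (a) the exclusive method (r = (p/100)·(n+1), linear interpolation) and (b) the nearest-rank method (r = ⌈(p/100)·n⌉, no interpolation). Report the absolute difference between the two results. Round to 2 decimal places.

0.05

n = 14.
(a) r = 10.5; between ranks 10 (6.1) and 11 (6.2): 6.15.
(b) the nearest-rank method: rank 10 → 6.1.
|6.15 − 6.1| = 0.05.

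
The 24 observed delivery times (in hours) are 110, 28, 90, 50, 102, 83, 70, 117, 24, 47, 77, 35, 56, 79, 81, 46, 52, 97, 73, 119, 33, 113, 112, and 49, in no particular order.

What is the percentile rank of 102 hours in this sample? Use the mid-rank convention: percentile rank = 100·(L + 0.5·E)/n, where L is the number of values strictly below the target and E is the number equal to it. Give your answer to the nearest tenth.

77.1

Sorted: 24, 28, 33, 35, 46, 47, 49, 50, 52, 56, 70, 73, 77, 79, 81, 83, 90, 97, 102, 110, 112, 113, 117, 119.
Count below 102: L = 18; count equal: E = 1; n = 24.
Percentile rank = 100·(18 + 0.5·1)/24 = 100·18.5/24 = 77.08.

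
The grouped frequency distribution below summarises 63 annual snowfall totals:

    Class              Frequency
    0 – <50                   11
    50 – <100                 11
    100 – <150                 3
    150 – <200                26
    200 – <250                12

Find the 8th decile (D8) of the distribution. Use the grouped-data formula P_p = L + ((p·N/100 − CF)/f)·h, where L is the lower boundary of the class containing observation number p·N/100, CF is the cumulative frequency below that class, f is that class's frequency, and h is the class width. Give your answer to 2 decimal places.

N = 63; target position k = 80/100 · 63 = 50.4.
Cumulative frequencies: 11, 22, 25, 51, 63.
Observation 50.4 falls in the class 150 – <200.
L = 150, CF = 25, f = 26, h = 50.
P80 = 150 + ((50.4 − 25)/26)·50 = 150 + 48.8462 = 198.846.

198.85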